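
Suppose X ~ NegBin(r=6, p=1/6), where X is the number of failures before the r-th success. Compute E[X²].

Using the identity E[X²] = Var(X) + (E[X])²:
E[X] = 30
Var(X) = 180
E[X²] = 180 + (30)²
= 1080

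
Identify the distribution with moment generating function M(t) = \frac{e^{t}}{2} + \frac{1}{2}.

The MGF M(t) = \frac{e^{t}}{2} + \frac{1}{2} is the standard form for the Bernoulli distribution.
Comparing with the known MGF formula identifies: Bernoulli(p=1/2)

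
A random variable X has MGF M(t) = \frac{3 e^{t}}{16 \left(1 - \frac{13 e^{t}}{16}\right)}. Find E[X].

To find E[X], compute M^(1)(0):
M^(1)(t) = \frac{3 e^{t}}{16 \left(1 - \frac{13 e^{t}}{16}\right)} + \frac{39 e^{2 t}}{256 \left(1 - \frac{13 e^{t}}{16}\right)^{2}}
M^(1)(0) = \frac{16}{3}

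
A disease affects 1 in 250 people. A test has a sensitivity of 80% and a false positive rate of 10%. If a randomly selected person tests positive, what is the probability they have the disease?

Let D = the rare event, + = positive/flagged.
P(D) = 1/250
P(+|D) = 80/100 = 4/5
P(+|D') = 10/100 = 1/10
P(+) = P(+|D)P(D) + P(+|D')P(D')
     = \frac{4}{5} × \frac{1}{250} + \frac{1}{10} × \frac{249}{250}
     = \frac{257}{2500}
P(D|+) = P(+|D)P(D)/P(+) = \frac{8}{257}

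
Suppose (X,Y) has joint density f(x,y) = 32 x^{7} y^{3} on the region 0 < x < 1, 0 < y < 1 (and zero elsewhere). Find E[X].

E[X] = ∫_0^1 ∫_0^1 x × f(x,y) dy dx
= ∫_0^1 ∫_0^1 x × (32 x^{7} y^{3}) dy dx
= \frac{8}{9}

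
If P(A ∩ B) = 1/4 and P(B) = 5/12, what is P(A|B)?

P(A|B) = P(A ∩ B) / P(B)
= (1/4) / (5/12)
= 3/5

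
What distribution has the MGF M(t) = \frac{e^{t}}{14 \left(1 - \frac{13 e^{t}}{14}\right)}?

The MGF M(t) = \frac{e^{t}}{14 \left(1 - \frac{13 e^{t}}{14}\right)} is the standard form for the Geometric distribution.
Comparing with the known MGF formula identifies: Geometric(p=1/14), X = trial number of first success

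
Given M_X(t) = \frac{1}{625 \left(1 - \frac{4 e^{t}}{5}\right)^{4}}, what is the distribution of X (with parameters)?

The MGF M(t) = \frac{1}{625 \left(1 - \frac{4 e^{t}}{5}\right)^{4}} is the standard form for the NegativeBinomial distribution.
Comparing with the known MGF formula identifies: NegBin(r=4, p=1/5), X = failures before r-th success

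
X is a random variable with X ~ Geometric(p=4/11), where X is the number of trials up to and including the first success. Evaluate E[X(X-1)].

E[X(X-1)] = E[X² - X] = E[X²] - E[X]
E[X] = \frac{11}{4}
E[X²] = Var(X) + (E[X])² = \frac{77}{16} + (\frac{11}{4})² = \frac{99}{8}
E[X(X-1)] = \frac{99}{8} - \frac{11}{4} = \frac{77}{8}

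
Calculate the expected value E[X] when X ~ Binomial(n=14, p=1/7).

For X ~ Binomial(n=14, p=1/7), the expected value is:
E[X] = 2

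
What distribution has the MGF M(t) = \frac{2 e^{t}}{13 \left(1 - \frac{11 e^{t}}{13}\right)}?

The MGF M(t) = \frac{2 e^{t}}{13 \left(1 - \frac{11 e^{t}}{13}\right)} is the standard form for the Geometric distribution.
Comparing with the known MGF formula identifies: Geometric(p=2/13), X = trial number of first success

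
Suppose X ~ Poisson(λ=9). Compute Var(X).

For X ~ Poisson(λ=9):
Var(X) = 9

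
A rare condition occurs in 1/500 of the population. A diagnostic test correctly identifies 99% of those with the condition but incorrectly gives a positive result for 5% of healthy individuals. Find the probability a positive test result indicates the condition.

Let D = the rare event, + = positive/flagged.
P(D) = 1/500
P(+|D) = 99/100
P(+|D') = 5/100 = 1/20
P(+) = P(+|D)P(D) + P(+|D')P(D')
     = \frac{99}{100} × \frac{1}{500} + \frac{1}{20} × \frac{499}{500}
     = \frac{1297}{25000}
P(D|+) = P(+|D)P(D)/P(+) = \frac{99}{2594}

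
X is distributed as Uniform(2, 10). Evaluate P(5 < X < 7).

P(5 < X < 7) = ∫_{5}^{7} f(x) dx
where f(x) = \frac{1}{8}
= \frac{1}{4}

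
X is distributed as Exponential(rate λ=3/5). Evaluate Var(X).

For X ~ Exponential(rate λ=3/5):
Var(X) = \frac{25}{9}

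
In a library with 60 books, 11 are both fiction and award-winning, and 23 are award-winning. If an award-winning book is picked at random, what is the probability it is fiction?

P(A ∩ B) = 11/60
P(B) = 23/60
P(A|B) = P(A ∩ B) / P(B) = (11/60) / (23/60) = 11/23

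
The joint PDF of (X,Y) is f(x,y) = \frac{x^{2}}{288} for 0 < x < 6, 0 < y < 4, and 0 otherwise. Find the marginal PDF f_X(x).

f_X(x) = ∫_0^4 f(x,y) dy
= ∫_0^4 \frac{x^{2}}{288} dy
= \frac{x^{2}}{72} for 0 < x < 6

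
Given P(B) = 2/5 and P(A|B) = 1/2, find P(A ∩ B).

By definition, P(A|B) = P(A ∩ B) / P(B)
So P(A ∩ B) = P(A|B) × P(B)
= 1/2 × 2/5
= 1/5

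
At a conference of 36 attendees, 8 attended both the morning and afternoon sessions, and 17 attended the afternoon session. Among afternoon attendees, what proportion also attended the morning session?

P(A ∩ B) = 8/36 = 2/9
P(B) = 17/36
P(A|B) = P(A ∩ B) / P(B) = (2/9) / (17/36) = 8/17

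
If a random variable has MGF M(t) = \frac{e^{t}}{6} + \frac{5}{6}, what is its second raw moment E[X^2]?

To find E[X^2], compute M^(2)(0):
M^(1)(t) = \frac{e^{t}}{6}
M^(2)(t) = \frac{e^{t}}{6}
M^(2)(0) = \frac{1}{6}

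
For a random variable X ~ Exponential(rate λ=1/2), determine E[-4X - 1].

For X ~ Exponential(rate λ=1/2):
E[X] = 2
E[-4X - 1] = -4 × E[X] - 1 = -9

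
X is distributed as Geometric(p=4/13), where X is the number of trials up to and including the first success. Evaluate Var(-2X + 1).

For X ~ Geometric(p=4/13), where X is the number of trials up to and including the first success:
Var(X) = \frac{117}{16}
Var(-2X + 1) = (-2)² × Var(X) = 4 × \frac{117}{16} = \frac{117}{4}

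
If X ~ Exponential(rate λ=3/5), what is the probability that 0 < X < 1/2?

P(0 < X < 1/2) = ∫_{0}^{1/2} f(x) dx
where f(x) = \frac{3 e^{- \frac{3 x}{5}}}{5}
= 1 - e^{- \frac{3}{10}}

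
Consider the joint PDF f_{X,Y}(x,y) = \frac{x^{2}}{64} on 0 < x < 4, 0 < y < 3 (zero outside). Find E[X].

f_X(x) = ∫_0^3 \frac{x^{2}}{64} dy = \frac{3 x^{2}}{64}
E[X] = ∫_0^4 x × (\frac{3 x^{2}}{64}) dx = 3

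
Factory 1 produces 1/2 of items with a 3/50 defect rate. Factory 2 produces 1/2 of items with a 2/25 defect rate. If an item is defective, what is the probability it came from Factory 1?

Using Bayes' theorem:
P(F1) = 1/2, P(D|F1) = 3/50
P(F2) = 1/2, P(D|F2) = 2/25
P(D) = P(D|F1)P(F1) + P(D|F2)P(F2)
     = \frac{7}{100}
P(F1|D) = P(D|F1)P(F1) / P(D)
= \frac{3}{7}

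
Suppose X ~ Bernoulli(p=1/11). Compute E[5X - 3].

For X ~ Bernoulli(p=1/11):
E[X] = \frac{1}{11}
E[5X - 3] = 5 × E[X] - 3 = - \frac{28}{11}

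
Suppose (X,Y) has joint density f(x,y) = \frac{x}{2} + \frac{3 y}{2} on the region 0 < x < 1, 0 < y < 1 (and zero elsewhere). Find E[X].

E[X] = ∫_0^1 ∫_0^1 x × f(x,y) dy dx
= ∫_0^1 ∫_0^1 x × (\frac{x}{2} + \frac{3 y}{2}) dy dx
= \frac{13}{24}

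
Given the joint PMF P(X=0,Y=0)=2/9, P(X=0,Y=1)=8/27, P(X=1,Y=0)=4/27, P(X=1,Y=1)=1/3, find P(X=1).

P(X=1) = P(X=1,Y=0) + P(X=1,Y=1)
= 4/27 + 1/3
= 13/27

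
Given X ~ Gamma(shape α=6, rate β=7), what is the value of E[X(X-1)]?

E[X(X-1)] = E[X² - X] = E[X²] - E[X]
E[X] = \frac{6}{7}
E[X²] = Var(X) + (E[X])² = \frac{6}{49} + (\frac{6}{7})² = \frac{6}{7}
E[X(X-1)] = \frac{6}{7} - \frac{6}{7} = 0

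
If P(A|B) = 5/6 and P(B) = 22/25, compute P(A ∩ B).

By definition, P(A|B) = P(A ∩ B) / P(B)
So P(A ∩ B) = P(A|B) × P(B)
= 5/6 × 22/25
= 11/15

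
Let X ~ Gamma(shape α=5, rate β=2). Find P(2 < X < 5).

P(2 < X < 5) = ∫_{2}^{5} f(x) dx
where f(x) = \frac{4 x^{4} e^{- 2 x}}{3}
= \frac{-1933 + 103 e^{6}}{3 e^{10}}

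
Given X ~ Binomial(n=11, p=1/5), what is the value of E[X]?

For X ~ Binomial(n=11, p=1/5), the expected value is:
E[X] = \frac{11}{5}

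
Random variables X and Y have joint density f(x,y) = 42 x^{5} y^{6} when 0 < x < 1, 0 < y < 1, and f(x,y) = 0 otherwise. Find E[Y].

E[Y] = ∫_0^1 ∫_0^1 y × f(x,y) dx dy
= \frac{7}{8}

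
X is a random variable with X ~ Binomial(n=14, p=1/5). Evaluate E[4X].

For X ~ Binomial(n=14, p=1/5):
E[X] = \frac{14}{5}
E[4X] = 4 × E[X] + 0 = \frac{56}{5}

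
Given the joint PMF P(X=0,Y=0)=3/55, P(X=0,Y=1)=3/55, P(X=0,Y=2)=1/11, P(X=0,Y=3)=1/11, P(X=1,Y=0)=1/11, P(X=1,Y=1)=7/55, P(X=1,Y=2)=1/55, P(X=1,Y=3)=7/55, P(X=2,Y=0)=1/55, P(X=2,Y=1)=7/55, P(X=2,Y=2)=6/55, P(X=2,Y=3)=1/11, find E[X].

First find marginal of X:
P(X=0) = 16/55
P(X=1) = 4/11
P(X=2) = 19/55
E[X] = 0 × 16/55 + 1 × 4/11 + 2 × 19/55 = 58/55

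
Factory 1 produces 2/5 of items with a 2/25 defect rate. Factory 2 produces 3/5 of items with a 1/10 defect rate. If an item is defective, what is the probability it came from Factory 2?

Using Bayes' theorem:
P(F1) = 2/5, P(D|F1) = 2/25
P(F2) = 3/5, P(D|F2) = 1/10
P(D) = P(D|F1)P(F1) + P(D|F2)P(F2)
     = \frac{23}{250}
P(F2|D) = P(D|F2)P(F2) / P(D)
= \frac{15}{23}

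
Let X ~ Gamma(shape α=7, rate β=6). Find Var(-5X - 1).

For X ~ Gamma(shape α=7, rate β=6):
Var(X) = \frac{7}{36}
Var(-5X - 1) = (-5)² × Var(X) = 25 × \frac{7}{36} = \frac{175}{36}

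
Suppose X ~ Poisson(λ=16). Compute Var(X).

For X ~ Poisson(λ=16):
Var(X) = 16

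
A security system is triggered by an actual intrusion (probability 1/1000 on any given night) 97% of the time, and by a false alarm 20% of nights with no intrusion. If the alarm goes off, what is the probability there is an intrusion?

Let D = the rare event, + = positive/flagged.
P(D) = 1/1000
P(+|D) = 97/100
P(+|D') = 20/100 = 1/5
P(+) = P(+|D)P(D) + P(+|D')P(D')
     = \frac{97}{100} × \frac{1}{1000} + \frac{1}{5} × \frac{999}{1000}
     = \frac{20077}{100000}
P(D|+) = P(+|D)P(D)/P(+) = \frac{97}{20077}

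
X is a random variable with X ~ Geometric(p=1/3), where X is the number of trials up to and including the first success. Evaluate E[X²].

Using the identity E[X²] = Var(X) + (E[X])²:
E[X] = 3
Var(X) = 6
E[X²] = 6 + (3)²
= 15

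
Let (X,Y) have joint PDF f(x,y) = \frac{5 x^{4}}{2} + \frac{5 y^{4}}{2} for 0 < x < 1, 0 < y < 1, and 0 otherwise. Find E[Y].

E[Y] = ∫_0^1 ∫_0^1 y × f(x,y) dx dy
= \frac{2}{3}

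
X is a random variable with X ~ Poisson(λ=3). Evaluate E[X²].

Using the identity E[X²] = Var(X) + (E[X])²:
E[X] = 3
Var(X) = 3
E[X²] = 3 + (3)²
= 12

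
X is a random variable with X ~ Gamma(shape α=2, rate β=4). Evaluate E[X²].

Using the identity E[X²] = Var(X) + (E[X])²:
E[X] = \frac{1}{2}
Var(X) = \frac{1}{8}
E[X²] = \frac{1}{8} + (\frac{1}{2})²
= \frac{3}{8}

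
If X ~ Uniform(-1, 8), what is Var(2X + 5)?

For X ~ Uniform(-1, 8):
Var(X) = \frac{27}{4}
Var(2X + 5) = (2)² × Var(X) = 4 × \frac{27}{4} = 27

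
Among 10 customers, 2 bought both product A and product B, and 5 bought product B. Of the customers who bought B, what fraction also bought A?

P(A ∩ B) = 2/10 = 1/5
P(B) = 5/10 = 1/2
P(A|B) = P(A ∩ B) / P(B) = (1/5) / (1/2) = 2/5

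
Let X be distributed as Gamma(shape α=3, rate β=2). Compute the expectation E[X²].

Using the identity E[X²] = Var(X) + (E[X])²:
E[X] = \frac{3}{2}
Var(X) = \frac{3}{4}
E[X²] = \frac{3}{4} + (\frac{3}{2})²
= 3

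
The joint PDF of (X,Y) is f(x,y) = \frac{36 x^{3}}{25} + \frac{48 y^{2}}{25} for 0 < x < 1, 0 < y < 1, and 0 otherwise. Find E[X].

E[X] = ∫_0^1 ∫_0^1 x × f(x,y) dy dx
= ∫_0^1 ∫_0^1 x × (\frac{36 x^{3}}{25} + \frac{48 y^{2}}{25}) dy dx
= \frac{76}{125}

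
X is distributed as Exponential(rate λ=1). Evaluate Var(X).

For X ~ Exponential(rate λ=1):
Var(X) = 1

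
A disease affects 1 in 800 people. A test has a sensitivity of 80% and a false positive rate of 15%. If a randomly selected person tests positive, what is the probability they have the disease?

Let D = the rare event, + = positive/flagged.
P(D) = 1/800
P(+|D) = 80/100 = 4/5
P(+|D') = 15/100 = 3/20
P(+) = P(+|D)P(D) + P(+|D')P(D')
     = \frac{4}{5} × \frac{1}{800} + \frac{3}{20} × \frac{799}{800}
     = \frac{2413}{16000}
P(D|+) = P(+|D)P(D)/P(+) = \frac{16}{2413}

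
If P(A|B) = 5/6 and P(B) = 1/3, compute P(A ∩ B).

By definition, P(A|B) = P(A ∩ B) / P(B)
So P(A ∩ B) = P(A|B) × P(B)
= 5/6 × 1/3
= 5/18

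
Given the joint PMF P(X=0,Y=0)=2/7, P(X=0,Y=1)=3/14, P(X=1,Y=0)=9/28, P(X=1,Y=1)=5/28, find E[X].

First find marginal of X:
P(X=0) = 1/2
P(X=1) = 1/2
E[X] = 0 × 1/2 + 1 × 1/2 = 1/2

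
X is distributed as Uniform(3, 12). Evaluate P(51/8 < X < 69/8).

P(51/8 < X < 69/8) = ∫_{51/8}^{69/8} f(x) dx
where f(x) = \frac{1}{9}
= \frac{1}{4}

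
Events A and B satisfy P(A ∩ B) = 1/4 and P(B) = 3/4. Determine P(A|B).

P(A|B) = P(A ∩ B) / P(B)
= (1/4) / (3/4)
= 1/3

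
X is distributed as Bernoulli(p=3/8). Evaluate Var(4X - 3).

For X ~ Bernoulli(p=3/8):
Var(X) = \frac{15}{64}
Var(4X - 3) = (4)² × Var(X) = 16 × \frac{15}{64} = \frac{15}{4}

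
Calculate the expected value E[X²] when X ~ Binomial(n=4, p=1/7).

Using the identity E[X²] = Var(X) + (E[X])²:
E[X] = \frac{4}{7}
Var(X) = \frac{24}{49}
E[X²] = \frac{24}{49} + (\frac{4}{7})²
= \frac{40}{49}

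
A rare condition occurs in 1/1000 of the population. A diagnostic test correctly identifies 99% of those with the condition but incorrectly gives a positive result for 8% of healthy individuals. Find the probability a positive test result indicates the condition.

Let D = the rare event, + = positive/flagged.
P(D) = 1/1000
P(+|D) = 99/100
P(+|D') = 8/100 = 2/25
P(+) = P(+|D)P(D) + P(+|D')P(D')
     = \frac{99}{100} × \frac{1}{1000} + \frac{2}{25} × \frac{999}{1000}
     = \frac{8091}{100000}
P(D|+) = P(+|D)P(D)/P(+) = \frac{11}{899}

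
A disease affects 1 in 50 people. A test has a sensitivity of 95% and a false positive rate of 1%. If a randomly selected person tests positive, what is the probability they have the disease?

Let D = the rare event, + = positive/flagged.
P(D) = 1/50
P(+|D) = 95/100 = 19/20
P(+|D') = 1/100
P(+) = P(+|D)P(D) + P(+|D')P(D')
     = \frac{19}{20} × \frac{1}{50} + \frac{1}{100} × \frac{49}{50}
     = \frac{18}{625}
P(D|+) = P(+|D)P(D)/P(+) = \frac{95}{144}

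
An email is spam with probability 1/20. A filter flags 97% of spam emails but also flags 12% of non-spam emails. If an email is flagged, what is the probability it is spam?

Let D = the rare event, + = positive/flagged.
P(D) = 1/20
P(+|D) = 97/100
P(+|D') = 12/100 = 3/25
P(+) = P(+|D)P(D) + P(+|D')P(D')
     = \frac{97}{100} × \frac{1}{20} + \frac{3}{25} × \frac{19}{20}
     = \frac{13}{80}
P(D|+) = P(+|D)P(D)/P(+) = \frac{97}{325}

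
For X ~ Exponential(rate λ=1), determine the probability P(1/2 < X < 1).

P(1/2 < X < 1) = ∫_{1/2}^{1} f(x) dx
where f(x) = e^{- x}
= - \frac{1}{e} + e^{- \frac{1}{2}}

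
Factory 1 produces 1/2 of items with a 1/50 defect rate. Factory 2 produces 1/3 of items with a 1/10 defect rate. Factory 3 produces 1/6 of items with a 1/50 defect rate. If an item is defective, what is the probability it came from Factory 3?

Using Bayes' theorem:
P(F1) = 1/2, P(D|F1) = 1/50
P(F2) = 1/3, P(D|F2) = 1/10
P(F3) = 1/6, P(D|F3) = 1/50
P(D) = P(D|F1)P(F1) + P(D|F2)P(F2) + P(D|F3)P(F3)
     = \frac{7}{150}
P(F3|D) = P(D|F3)P(F3) / P(D)
= \frac{1}{14}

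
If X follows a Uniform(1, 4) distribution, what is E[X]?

For X ~ Uniform(1, 4), the expected value is:
E[X] = \frac{5}{2}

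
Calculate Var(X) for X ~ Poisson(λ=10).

For X ~ Poisson(λ=10):
Var(X) = 10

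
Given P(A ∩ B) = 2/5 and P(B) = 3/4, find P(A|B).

P(A|B) = P(A ∩ B) / P(B)
= (2/5) / (3/4)
= 8/15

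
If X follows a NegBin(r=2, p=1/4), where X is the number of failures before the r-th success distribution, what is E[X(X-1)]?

E[X(X-1)] = E[X² - X] = E[X²] - E[X]
E[X] = 6
E[X²] = Var(X) + (E[X])² = 24 + (6)² = 60
E[X(X-1)] = 60 - 6 = 54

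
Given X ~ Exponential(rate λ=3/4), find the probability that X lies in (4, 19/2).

P(4 < X < 19/2) = ∫_{4}^{19/2} f(x) dx
where f(x) = \frac{3 e^{- \frac{3 x}{4}}}{4}
= - \frac{1}{e^{\frac{57}{8}}} + e^{-3}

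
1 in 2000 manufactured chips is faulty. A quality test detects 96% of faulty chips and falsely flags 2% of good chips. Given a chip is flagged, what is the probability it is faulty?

Let D = the rare event, + = positive/flagged.
P(D) = 1/2000
P(+|D) = 96/100 = 24/25
P(+|D') = 2/100 = 1/50
P(+) = P(+|D)P(D) + P(+|D')P(D')
     = \frac{24}{25} × \frac{1}{2000} + \frac{1}{50} × \frac{1999}{2000}
     = \frac{2047}{100000}
P(D|+) = P(+|D)P(D)/P(+) = \frac{48}{2047}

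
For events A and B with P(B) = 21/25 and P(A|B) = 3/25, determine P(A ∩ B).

By definition, P(A|B) = P(A ∩ B) / P(B)
So P(A ∩ B) = P(A|B) × P(B)
= 3/25 × 21/25
= 63/625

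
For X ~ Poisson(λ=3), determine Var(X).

For X ~ Poisson(λ=3):
Var(X) = 3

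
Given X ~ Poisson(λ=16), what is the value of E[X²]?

Using the identity E[X²] = Var(X) + (E[X])²:
E[X] = 16
Var(X) = 16
E[X²] = 16 + (16)²
= 272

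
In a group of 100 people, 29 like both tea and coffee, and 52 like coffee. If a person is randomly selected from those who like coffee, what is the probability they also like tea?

P(A ∩ B) = 29/100
P(B) = 52/100 = 13/25
P(A|B) = P(A ∩ B) / P(B) = (29/100) / (13/25) = 29/52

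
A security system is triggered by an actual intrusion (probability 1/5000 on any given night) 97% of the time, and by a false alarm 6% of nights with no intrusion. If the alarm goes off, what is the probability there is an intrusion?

Let D = the rare event, + = positive/flagged.
P(D) = 1/5000
P(+|D) = 97/100
P(+|D') = 6/100 = 3/50
P(+) = P(+|D)P(D) + P(+|D')P(D')
     = \frac{97}{100} × \frac{1}{5000} + \frac{3}{50} × \frac{4999}{5000}
     = \frac{30091}{500000}
P(D|+) = P(+|D)P(D)/P(+) = \frac{97}{30091}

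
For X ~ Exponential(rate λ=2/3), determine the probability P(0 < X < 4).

P(0 < X < 4) = ∫_{0}^{4} f(x) dx
where f(x) = \frac{2 e^{- \frac{2 x}{3}}}{3}
= 1 - e^{- \frac{8}{3}}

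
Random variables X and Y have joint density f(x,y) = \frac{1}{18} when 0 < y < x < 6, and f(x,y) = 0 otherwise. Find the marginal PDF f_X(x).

f_X(x) = ∫_0^x \frac{1}{18} dy = \frac{x}{18}
for 0 < x < 6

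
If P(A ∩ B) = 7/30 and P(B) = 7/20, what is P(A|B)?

P(A|B) = P(A ∩ B) / P(B)
= (7/30) / (7/20)
= 2/3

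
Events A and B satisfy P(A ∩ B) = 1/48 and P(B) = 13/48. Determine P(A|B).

P(A|B) = P(A ∩ B) / P(B)
= (1/48) / (13/48)
= 1/13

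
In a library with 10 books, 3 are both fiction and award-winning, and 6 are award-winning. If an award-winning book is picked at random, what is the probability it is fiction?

P(A ∩ B) = 3/10
P(B) = 6/10 = 3/5
P(A|B) = P(A ∩ B) / P(B) = (3/10) / (3/5) = 1/2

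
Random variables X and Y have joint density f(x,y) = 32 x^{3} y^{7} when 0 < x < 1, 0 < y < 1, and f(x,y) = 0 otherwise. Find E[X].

E[X] = ∫_0^1 ∫_0^1 x × f(x,y) dy dx
= ∫_0^1 ∫_0^1 x × (32 x^{3} y^{7}) dy dx
= \frac{4}{5}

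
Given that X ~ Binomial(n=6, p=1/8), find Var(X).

For X ~ Binomial(n=6, p=1/8):
Var(X) = \frac{21}{32}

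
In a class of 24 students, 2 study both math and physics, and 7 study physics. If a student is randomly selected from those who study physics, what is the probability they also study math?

P(A ∩ B) = 2/24 = 1/12
P(B) = 7/24
P(A|B) = P(A ∩ B) / P(B) = (1/12) / (7/24) = 2/7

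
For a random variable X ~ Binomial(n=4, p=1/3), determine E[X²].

Using the identity E[X²] = Var(X) + (E[X])²:
E[X] = \frac{4}{3}
Var(X) = \frac{8}{9}
E[X²] = \frac{8}{9} + (\frac{4}{3})²
= \frac{8}{3}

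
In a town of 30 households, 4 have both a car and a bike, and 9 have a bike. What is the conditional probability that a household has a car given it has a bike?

P(A ∩ B) = 4/30 = 2/15
P(B) = 9/30 = 3/10
P(A|B) = P(A ∩ B) / P(B) = (2/15) / (3/10) = 4/9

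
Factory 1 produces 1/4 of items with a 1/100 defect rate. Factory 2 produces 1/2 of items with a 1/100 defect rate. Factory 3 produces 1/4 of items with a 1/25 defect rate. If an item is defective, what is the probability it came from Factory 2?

Using Bayes' theorem:
P(F1) = 1/4, P(D|F1) = 1/100
P(F2) = 1/2, P(D|F2) = 1/100
P(F3) = 1/4, P(D|F3) = 1/25
P(D) = P(D|F1)P(F1) + P(D|F2)P(F2) + P(D|F3)P(F3)
     = \frac{7}{400}
P(F2|D) = P(D|F2)P(F2) / P(D)
= \frac{2}{7}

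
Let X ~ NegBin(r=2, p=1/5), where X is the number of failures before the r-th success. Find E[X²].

Using the identity E[X²] = Var(X) + (E[X])²:
E[X] = 8
Var(X) = 40
E[X²] = 40 + (8)²
= 104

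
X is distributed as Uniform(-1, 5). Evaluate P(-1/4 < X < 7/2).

P(-1/4 < X < 7/2) = ∫_{-1/4}^{7/2} f(x) dx
where f(x) = \frac{1}{6}
= \frac{5}{8}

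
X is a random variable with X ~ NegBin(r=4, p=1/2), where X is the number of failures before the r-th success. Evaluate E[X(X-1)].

E[X(X-1)] = E[X² - X] = E[X²] - E[X]
E[X] = 4
E[X²] = Var(X) + (E[X])² = 8 + (4)² = 24
E[X(X-1)] = 24 - 4 = 20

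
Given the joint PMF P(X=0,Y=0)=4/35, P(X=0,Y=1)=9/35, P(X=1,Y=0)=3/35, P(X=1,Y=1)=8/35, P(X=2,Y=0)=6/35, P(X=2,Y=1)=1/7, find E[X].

First find marginal of X:
P(X=0) = 13/35
P(X=1) = 11/35
P(X=2) = 11/35
E[X] = 0 × 13/35 + 1 × 11/35 + 2 × 11/35 = 33/35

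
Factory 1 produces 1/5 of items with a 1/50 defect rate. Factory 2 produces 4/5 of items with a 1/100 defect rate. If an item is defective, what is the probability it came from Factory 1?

Using Bayes' theorem:
P(F1) = 1/5, P(D|F1) = 1/50
P(F2) = 4/5, P(D|F2) = 1/100
P(D) = P(D|F1)P(F1) + P(D|F2)P(F2)
     = \frac{3}{250}
P(F1|D) = P(D|F1)P(F1) / P(D)
= \frac{1}{3}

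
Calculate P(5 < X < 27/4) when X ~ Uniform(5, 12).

P(5 < X < 27/4) = ∫_{5}^{27/4} f(x) dx
where f(x) = \frac{1}{7}
= \frac{1}{4}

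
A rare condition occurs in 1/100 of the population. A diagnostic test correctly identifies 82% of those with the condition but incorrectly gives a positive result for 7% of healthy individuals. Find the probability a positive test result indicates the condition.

Let D = the rare event, + = positive/flagged.
P(D) = 1/100
P(+|D) = 82/100 = 41/50
P(+|D') = 7/100
P(+) = P(+|D)P(D) + P(+|D')P(D')
     = \frac{41}{50} × \frac{1}{100} + \frac{7}{100} × \frac{99}{100}
     = \frac{31}{400}
P(D|+) = P(+|D)P(D)/P(+) = \frac{82}{775}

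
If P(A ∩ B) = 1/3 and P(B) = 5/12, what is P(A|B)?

P(A|B) = P(A ∩ B) / P(B)
= (1/3) / (5/12)
= 4/5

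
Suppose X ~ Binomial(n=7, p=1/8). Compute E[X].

For X ~ Binomial(n=7, p=1/8), the expected value is:
E[X] = \frac{7}{8}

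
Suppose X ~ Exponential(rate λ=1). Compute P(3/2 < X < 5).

P(3/2 < X < 5) = ∫_{3/2}^{5} f(x) dx
where f(x) = e^{- x}
= - \frac{1}{e^{5}} + e^{- \frac{3}{2}}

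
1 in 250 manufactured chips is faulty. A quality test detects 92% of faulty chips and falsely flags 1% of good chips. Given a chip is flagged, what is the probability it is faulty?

Let D = the rare event, + = positive/flagged.
P(D) = 1/250
P(+|D) = 92/100 = 23/25
P(+|D') = 1/100
P(+) = P(+|D)P(D) + P(+|D')P(D')
     = \frac{23}{25} × \frac{1}{250} + \frac{1}{100} × \frac{249}{250}
     = \frac{341}{25000}
P(D|+) = P(+|D)P(D)/P(+) = \frac{92}{341}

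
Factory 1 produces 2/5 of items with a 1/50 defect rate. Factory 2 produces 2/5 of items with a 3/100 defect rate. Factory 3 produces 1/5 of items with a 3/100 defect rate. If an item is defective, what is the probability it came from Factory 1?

Using Bayes' theorem:
P(F1) = 2/5, P(D|F1) = 1/50
P(F2) = 2/5, P(D|F2) = 3/100
P(F3) = 1/5, P(D|F3) = 3/100
P(D) = P(D|F1)P(F1) + P(D|F2)P(F2) + P(D|F3)P(F3)
     = \frac{13}{500}
P(F1|D) = P(D|F1)P(F1) / P(D)
= \frac{4}{13}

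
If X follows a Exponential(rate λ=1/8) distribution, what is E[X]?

For X ~ Exponential(rate λ=1/8), the expected value is:
E[X] = 8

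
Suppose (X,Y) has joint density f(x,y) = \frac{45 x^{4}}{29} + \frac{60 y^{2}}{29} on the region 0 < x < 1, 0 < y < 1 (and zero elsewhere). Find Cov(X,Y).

E[XY] = ∫∫ xy × f(x,y) dx dy = \frac{45}{116}
E[X] = \frac{35}{58}
E[Y] = \frac{39}{58}
Cov(X,Y) = E[XY] - E[X]E[Y] = - \frac{15}{841}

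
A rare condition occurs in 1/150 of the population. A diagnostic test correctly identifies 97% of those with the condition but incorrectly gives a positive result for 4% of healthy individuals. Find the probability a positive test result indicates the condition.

Let D = the rare event, + = positive/flagged.
P(D) = 1/150
P(+|D) = 97/100
P(+|D') = 4/100 = 1/25
P(+) = P(+|D)P(D) + P(+|D')P(D')
     = \frac{97}{100} × \frac{1}{150} + \frac{1}{25} × \frac{149}{150}
     = \frac{231}{5000}
P(D|+) = P(+|D)P(D)/P(+) = \frac{97}{693}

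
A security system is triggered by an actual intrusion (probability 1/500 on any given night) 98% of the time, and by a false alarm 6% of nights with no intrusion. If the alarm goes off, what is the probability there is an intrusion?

Let D = the rare event, + = positive/flagged.
P(D) = 1/500
P(+|D) = 98/100 = 49/50
P(+|D') = 6/100 = 3/50
P(+) = P(+|D)P(D) + P(+|D')P(D')
     = \frac{49}{50} × \frac{1}{500} + \frac{3}{50} × \frac{499}{500}
     = \frac{773}{12500}
P(D|+) = P(+|D)P(D)/P(+) = \frac{49}{1546}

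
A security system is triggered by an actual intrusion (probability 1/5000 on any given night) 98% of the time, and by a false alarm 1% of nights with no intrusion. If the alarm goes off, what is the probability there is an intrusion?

Let D = the rare event, + = positive/flagged.
P(D) = 1/5000
P(+|D) = 98/100 = 49/50
P(+|D') = 1/100
P(+) = P(+|D)P(D) + P(+|D')P(D')
     = \frac{49}{50} × \frac{1}{5000} + \frac{1}{100} × \frac{4999}{5000}
     = \frac{5097}{500000}
P(D|+) = P(+|D)P(D)/P(+) = \frac{98}{5097}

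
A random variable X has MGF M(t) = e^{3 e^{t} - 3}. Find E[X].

To find E[X], compute M^(1)(0):
M^(1)(t) = 3 e^{t} e^{3 e^{t} - 3}
M^(1)(0) = 3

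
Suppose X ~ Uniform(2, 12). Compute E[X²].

Using the identity E[X²] = Var(X) + (E[X])²:
E[X] = 7
Var(X) = \frac{25}{3}
E[X²] = \frac{25}{3} + (7)²
= \frac{172}{3}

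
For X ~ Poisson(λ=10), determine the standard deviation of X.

For X ~ Poisson(λ=10):
Var(X) = 10
SD(X) = √(Var(X)) = √(10) = \sqrt{10}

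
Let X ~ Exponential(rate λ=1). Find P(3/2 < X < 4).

P(3/2 < X < 4) = ∫_{3/2}^{4} f(x) dx
where f(x) = e^{- x}
= - \frac{1}{e^{4}} + e^{- \frac{3}{2}}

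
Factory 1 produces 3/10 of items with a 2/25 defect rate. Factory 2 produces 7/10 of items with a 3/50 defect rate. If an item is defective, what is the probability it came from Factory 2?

Using Bayes' theorem:
P(F1) = 3/10, P(D|F1) = 2/25
P(F2) = 7/10, P(D|F2) = 3/50
P(D) = P(D|F1)P(F1) + P(D|F2)P(F2)
     = \frac{33}{500}
P(F2|D) = P(D|F2)P(F2) / P(D)
= \frac{7}{11}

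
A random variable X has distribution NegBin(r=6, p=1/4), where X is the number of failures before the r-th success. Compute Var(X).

For X ~ NegBin(r=6, p=1/4), where X is the number of failures before the r-th success:
Var(X) = 72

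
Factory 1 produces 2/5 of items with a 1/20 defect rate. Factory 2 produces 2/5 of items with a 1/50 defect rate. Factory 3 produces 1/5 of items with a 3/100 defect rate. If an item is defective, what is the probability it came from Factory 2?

Using Bayes' theorem:
P(F1) = 2/5, P(D|F1) = 1/20
P(F2) = 2/5, P(D|F2) = 1/50
P(F3) = 1/5, P(D|F3) = 3/100
P(D) = P(D|F1)P(F1) + P(D|F2)P(F2) + P(D|F3)P(F3)
     = \frac{17}{500}
P(F2|D) = P(D|F2)P(F2) / P(D)
= \frac{4}{17}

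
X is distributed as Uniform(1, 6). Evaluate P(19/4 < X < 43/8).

P(19/4 < X < 43/8) = ∫_{19/4}^{43/8} f(x) dx
where f(x) = \frac{1}{5}
= \frac{1}{8}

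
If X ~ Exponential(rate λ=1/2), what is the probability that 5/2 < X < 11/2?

P(5/2 < X < 11/2) = ∫_{5/2}^{11/2} f(x) dx
where f(x) = \frac{e^{- \frac{x}{2}}}{2}
= - \frac{1 - e^{\frac{3}{2}}}{e^{\frac{11}{4}}}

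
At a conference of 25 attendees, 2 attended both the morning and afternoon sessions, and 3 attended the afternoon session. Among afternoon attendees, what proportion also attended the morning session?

P(A ∩ B) = 2/25
P(B) = 3/25
P(A|B) = P(A ∩ B) / P(B) = (2/25) / (3/25) = 2/3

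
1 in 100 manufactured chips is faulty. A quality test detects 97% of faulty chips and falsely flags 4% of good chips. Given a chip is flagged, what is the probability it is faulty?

Let D = the rare event, + = positive/flagged.
P(D) = 1/100
P(+|D) = 97/100
P(+|D') = 4/100 = 1/25
P(+) = P(+|D)P(D) + P(+|D')P(D')
     = \frac{97}{100} × \frac{1}{100} + \frac{1}{25} × \frac{99}{100}
     = \frac{493}{10000}
P(D|+) = P(+|D)P(D)/P(+) = \frac{97}{493}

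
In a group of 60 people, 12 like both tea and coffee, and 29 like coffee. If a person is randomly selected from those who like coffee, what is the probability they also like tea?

P(A ∩ B) = 12/60 = 1/5
P(B) = 29/60
P(A|B) = P(A ∩ B) / P(B) = (1/5) / (29/60) = 12/29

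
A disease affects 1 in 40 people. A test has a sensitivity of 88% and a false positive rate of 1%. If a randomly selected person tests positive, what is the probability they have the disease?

Let D = the rare event, + = positive/flagged.
P(D) = 1/40
P(+|D) = 88/100 = 22/25
P(+|D') = 1/100
P(+) = P(+|D)P(D) + P(+|D')P(D')
     = \frac{22}{25} × \frac{1}{40} + \frac{1}{100} × \frac{39}{40}
     = \frac{127}{4000}
P(D|+) = P(+|D)P(D)/P(+) = \frac{88}{127}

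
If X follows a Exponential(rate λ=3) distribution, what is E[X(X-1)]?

E[X(X-1)] = E[X² - X] = E[X²] - E[X]
E[X] = \frac{1}{3}
E[X²] = Var(X) + (E[X])² = \frac{1}{9} + (\frac{1}{3})² = \frac{2}{9}
E[X(X-1)] = \frac{2}{9} - \frac{1}{3} = - \frac{1}{9}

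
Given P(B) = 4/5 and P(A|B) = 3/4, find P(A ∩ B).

By definition, P(A|B) = P(A ∩ B) / P(B)
So P(A ∩ B) = P(A|B) × P(B)
= 3/4 × 4/5
= 3/5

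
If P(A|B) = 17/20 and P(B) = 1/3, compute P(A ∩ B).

By definition, P(A|B) = P(A ∩ B) / P(B)
So P(A ∩ B) = P(A|B) × P(B)
= 17/20 × 1/3
= 17/60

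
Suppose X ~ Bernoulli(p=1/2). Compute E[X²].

Using the identity E[X²] = Var(X) + (E[X])²:
E[X] = \frac{1}{2}
Var(X) = \frac{1}{4}
E[X²] = \frac{1}{4} + (\frac{1}{2})²
= \frac{1}{2}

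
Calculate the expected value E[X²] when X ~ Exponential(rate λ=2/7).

Using the identity E[X²] = Var(X) + (E[X])²:
E[X] = \frac{7}{2}
Var(X) = \frac{49}{4}
E[X²] = \frac{49}{4} + (\frac{7}{2})²
= \frac{49}{2}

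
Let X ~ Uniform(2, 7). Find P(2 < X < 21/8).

P(2 < X < 21/8) = ∫_{2}^{21/8} f(x) dx
where f(x) = \frac{1}{5}
= \frac{1}{8}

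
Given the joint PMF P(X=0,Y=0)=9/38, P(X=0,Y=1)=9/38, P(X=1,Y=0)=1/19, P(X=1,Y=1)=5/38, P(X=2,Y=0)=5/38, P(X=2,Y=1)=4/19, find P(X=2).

P(X=2) = P(X=2,Y=0) + P(X=2,Y=1)
= 5/38 + 4/19
= 13/38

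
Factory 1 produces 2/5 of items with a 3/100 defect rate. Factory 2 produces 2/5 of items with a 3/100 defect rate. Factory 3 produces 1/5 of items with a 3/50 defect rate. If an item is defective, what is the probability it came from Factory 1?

Using Bayes' theorem:
P(F1) = 2/5, P(D|F1) = 3/100
P(F2) = 2/5, P(D|F2) = 3/100
P(F3) = 1/5, P(D|F3) = 3/50
P(D) = P(D|F1)P(F1) + P(D|F2)P(F2) + P(D|F3)P(F3)
     = \frac{9}{250}
P(F1|D) = P(D|F1)P(F1) / P(D)
= \frac{1}{3}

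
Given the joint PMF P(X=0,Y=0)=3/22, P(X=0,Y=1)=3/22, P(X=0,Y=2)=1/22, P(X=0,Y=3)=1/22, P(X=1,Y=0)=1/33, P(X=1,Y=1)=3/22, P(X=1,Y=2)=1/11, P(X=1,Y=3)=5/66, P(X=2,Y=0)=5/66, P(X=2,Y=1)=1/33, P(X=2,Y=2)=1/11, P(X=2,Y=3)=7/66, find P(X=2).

P(X=2) = P(X=2,Y=0) + P(X=2,Y=1) + P(X=2,Y=2) + P(X=2,Y=3)
= 5/66 + 1/33 + 1/11 + 7/66
= 10/33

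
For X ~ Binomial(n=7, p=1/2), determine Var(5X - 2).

For X ~ Binomial(n=7, p=1/2):
Var(X) = \frac{7}{4}
Var(5X - 2) = (5)² × Var(X) = 25 × \frac{7}{4} = \frac{175}{4}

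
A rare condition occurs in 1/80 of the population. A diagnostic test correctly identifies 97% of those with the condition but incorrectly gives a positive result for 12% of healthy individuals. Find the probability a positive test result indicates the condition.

Let D = the rare event, + = positive/flagged.
P(D) = 1/80
P(+|D) = 97/100
P(+|D') = 12/100 = 3/25
P(+) = P(+|D)P(D) + P(+|D')P(D')
     = \frac{97}{100} × \frac{1}{80} + \frac{3}{25} × \frac{79}{80}
     = \frac{209}{1600}
P(D|+) = P(+|D)P(D)/P(+) = \frac{97}{1045}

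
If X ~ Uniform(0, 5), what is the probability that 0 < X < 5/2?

P(0 < X < 5/2) = ∫_{0}^{5/2} f(x) dx
where f(x) = \frac{1}{5}
= \frac{1}{2}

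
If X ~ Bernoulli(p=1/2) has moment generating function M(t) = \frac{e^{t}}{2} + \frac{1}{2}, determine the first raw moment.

To find E[X], compute M^(1)(0):
M^(1)(t) = \frac{e^{t}}{2}
M^(1)(0) = \frac{1}{2}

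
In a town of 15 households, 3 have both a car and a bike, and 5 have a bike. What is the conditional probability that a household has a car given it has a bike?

P(A ∩ B) = 3/15 = 1/5
P(B) = 5/15 = 1/3
P(A|B) = P(A ∩ B) / P(B) = (1/5) / (1/3) = 3/5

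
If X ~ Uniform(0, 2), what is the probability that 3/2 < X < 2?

P(3/2 < X < 2) = ∫_{3/2}^{2} f(x) dx
where f(x) = \frac{1}{2}
= \frac{1}{4}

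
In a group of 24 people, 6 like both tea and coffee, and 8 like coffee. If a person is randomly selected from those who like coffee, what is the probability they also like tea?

P(A ∩ B) = 6/24 = 1/4
P(B) = 8/24 = 1/3
P(A|B) = P(A ∩ B) / P(B) = (1/4) / (1/3) = 3/4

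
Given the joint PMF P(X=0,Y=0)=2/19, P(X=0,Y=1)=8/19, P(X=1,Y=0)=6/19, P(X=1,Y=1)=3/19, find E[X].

First find marginal of X:
P(X=0) = 10/19
P(X=1) = 9/19
E[X] = 0 × 10/19 + 1 × 9/19 = 9/19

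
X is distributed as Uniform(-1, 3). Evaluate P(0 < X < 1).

P(0 < X < 1) = ∫_{0}^{1} f(x) dx
where f(x) = \frac{1}{4}
= \frac{1}{4}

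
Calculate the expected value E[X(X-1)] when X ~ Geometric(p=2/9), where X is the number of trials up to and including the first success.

E[X(X-1)] = E[X² - X] = E[X²] - E[X]
E[X] = \frac{9}{2}
E[X²] = Var(X) + (E[X])² = \frac{63}{4} + (\frac{9}{2})² = 36
E[X(X-1)] = 36 - \frac{9}{2} = \frac{63}{2}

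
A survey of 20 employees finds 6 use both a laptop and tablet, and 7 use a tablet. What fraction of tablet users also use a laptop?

P(A ∩ B) = 6/20 = 3/10
P(B) = 7/20
P(A|B) = P(A ∩ B) / P(B) = (3/10) / (7/20) = 6/7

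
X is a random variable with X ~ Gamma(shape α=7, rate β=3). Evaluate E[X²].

Using the identity E[X²] = Var(X) + (E[X])²:
E[X] = \frac{7}{3}
Var(X) = \frac{7}{9}
E[X²] = \frac{7}{9} + (\frac{7}{3})²
= \frac{56}{9}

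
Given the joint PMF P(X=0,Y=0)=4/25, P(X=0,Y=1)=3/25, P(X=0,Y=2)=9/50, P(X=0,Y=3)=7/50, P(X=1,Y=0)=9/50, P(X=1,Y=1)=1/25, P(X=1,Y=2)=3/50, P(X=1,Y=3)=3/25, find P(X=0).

P(X=0) = P(X=0,Y=0) + P(X=0,Y=1) + P(X=0,Y=2) + P(X=0,Y=3)
= 4/25 + 3/25 + 9/50 + 7/50
= 3/5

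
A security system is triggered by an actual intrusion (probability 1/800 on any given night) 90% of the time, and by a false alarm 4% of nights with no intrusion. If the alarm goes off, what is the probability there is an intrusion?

Let D = the rare event, + = positive/flagged.
P(D) = 1/800
P(+|D) = 90/100 = 9/10
P(+|D') = 4/100 = 1/25
P(+) = P(+|D)P(D) + P(+|D')P(D')
     = \frac{9}{10} × \frac{1}{800} + \frac{1}{25} × \frac{799}{800}
     = \frac{1643}{40000}
P(D|+) = P(+|D)P(D)/P(+) = \frac{45}{1643}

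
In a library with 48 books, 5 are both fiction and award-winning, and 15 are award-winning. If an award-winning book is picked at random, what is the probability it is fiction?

P(A ∩ B) = 5/48
P(B) = 15/48 = 5/16
P(A|B) = P(A ∩ B) / P(B) = (5/48) / (5/16) = 1/3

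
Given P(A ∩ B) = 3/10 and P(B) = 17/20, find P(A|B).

P(A|B) = P(A ∩ B) / P(B)
= (3/10) / (17/20)
= 6/17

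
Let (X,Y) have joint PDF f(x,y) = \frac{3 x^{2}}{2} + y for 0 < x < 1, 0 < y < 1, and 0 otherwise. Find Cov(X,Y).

E[XY] = ∫∫ xy × f(x,y) dx dy = \frac{17}{48}
E[X] = \frac{5}{8}
E[Y] = \frac{7}{12}
Cov(X,Y) = E[XY] - E[X]E[Y] = - \frac{1}{96}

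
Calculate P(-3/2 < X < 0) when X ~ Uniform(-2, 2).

P(-3/2 < X < 0) = ∫_{-3/2}^{0} f(x) dx
where f(x) = \frac{1}{4}
= \frac{3}{8}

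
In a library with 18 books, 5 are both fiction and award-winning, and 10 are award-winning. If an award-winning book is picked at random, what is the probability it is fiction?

P(A ∩ B) = 5/18
P(B) = 10/18 = 5/9
P(A|B) = P(A ∩ B) / P(B) = (5/18) / (5/9) = 1/2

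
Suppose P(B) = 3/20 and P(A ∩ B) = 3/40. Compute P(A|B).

P(A|B) = P(A ∩ B) / P(B)
= (3/40) / (3/20)
= 1/2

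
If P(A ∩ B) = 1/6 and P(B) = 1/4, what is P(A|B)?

P(A|B) = P(A ∩ B) / P(B)
= (1/6) / (1/4)
= 2/3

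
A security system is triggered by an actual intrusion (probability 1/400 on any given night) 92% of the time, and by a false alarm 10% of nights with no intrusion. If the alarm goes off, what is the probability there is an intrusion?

Let D = the rare event, + = positive/flagged.
P(D) = 1/400
P(+|D) = 92/100 = 23/25
P(+|D') = 10/100 = 1/10
P(+) = P(+|D)P(D) + P(+|D')P(D')
     = \frac{23}{25} × \frac{1}{400} + \frac{1}{10} × \frac{399}{400}
     = \frac{2041}{20000}
P(D|+) = P(+|D)P(D)/P(+) = \frac{46}{2041}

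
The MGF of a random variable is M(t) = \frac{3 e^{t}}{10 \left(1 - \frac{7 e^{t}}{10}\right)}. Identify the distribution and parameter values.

The MGF M(t) = \frac{3 e^{t}}{10 \left(1 - \frac{7 e^{t}}{10}\right)} is the standard form for the Geometric distribution.
Comparing with the known MGF formula identifies: Geometric(p=3/10), X = trial number of first success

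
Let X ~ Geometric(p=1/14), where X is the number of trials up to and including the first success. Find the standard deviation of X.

For X ~ Geometric(p=1/14), where X is the number of trials up to and including the first success:
Var(X) = 182
SD(X) = √(Var(X)) = √(182) = \sqrt{182}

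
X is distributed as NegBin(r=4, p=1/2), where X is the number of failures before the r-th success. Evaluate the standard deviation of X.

For X ~ NegBin(r=4, p=1/2), where X is the number of failures before the r-th success:
Var(X) = 8
SD(X) = √(Var(X)) = √(8) = 2 \sqrt{2}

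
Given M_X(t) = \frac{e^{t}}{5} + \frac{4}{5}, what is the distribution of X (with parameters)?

The MGF M(t) = \frac{e^{t}}{5} + \frac{4}{5} is the standard form for the Bernoulli distribution.
Comparing with the known MGF formula identifies: Bernoulli(p=1/5)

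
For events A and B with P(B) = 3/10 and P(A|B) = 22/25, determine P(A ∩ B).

By definition, P(A|B) = P(A ∩ B) / P(B)
So P(A ∩ B) = P(A|B) × P(B)
= 22/25 × 3/10
= 33/125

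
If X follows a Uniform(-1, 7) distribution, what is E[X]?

For X ~ Uniform(-1, 7), the expected value is:
E[X] = 3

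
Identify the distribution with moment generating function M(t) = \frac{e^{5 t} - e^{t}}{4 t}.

The MGF M(t) = \frac{e^{5 t} - e^{t}}{4 t} is the standard form for the Uniform distribution.
Comparing with the known MGF formula identifies: Uniform(1, 5)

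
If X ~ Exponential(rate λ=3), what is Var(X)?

For X ~ Exponential(rate λ=3):
Var(X) = \frac{1}{9}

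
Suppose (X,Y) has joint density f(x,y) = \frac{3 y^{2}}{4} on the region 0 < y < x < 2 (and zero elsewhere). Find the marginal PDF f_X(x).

f_X(x) = ∫_0^x \frac{3 y^{2}}{4} dy = \frac{x^{3}}{4}
for 0 < x < 2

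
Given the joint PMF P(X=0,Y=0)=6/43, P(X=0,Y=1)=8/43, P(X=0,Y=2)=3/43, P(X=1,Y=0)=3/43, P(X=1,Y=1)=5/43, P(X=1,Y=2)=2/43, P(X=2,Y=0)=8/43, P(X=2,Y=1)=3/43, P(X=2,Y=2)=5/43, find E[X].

First find marginal of X:
P(X=0) = 17/43
P(X=1) = 10/43
P(X=2) = 16/43
E[X] = 0 × 17/43 + 1 × 10/43 + 2 × 16/43 = 42/43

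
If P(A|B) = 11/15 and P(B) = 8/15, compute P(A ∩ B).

By definition, P(A|B) = P(A ∩ B) / P(B)
So P(A ∩ B) = P(A|B) × P(B)
= 11/15 × 8/15
= 88/225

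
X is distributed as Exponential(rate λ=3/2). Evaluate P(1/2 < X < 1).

P(1/2 < X < 1) = ∫_{1/2}^{1} f(x) dx
where f(x) = \frac{3 e^{- \frac{3 x}{2}}}{2}
= - \frac{1}{e^{\frac{3}{2}}} + e^{- \frac{3}{4}}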